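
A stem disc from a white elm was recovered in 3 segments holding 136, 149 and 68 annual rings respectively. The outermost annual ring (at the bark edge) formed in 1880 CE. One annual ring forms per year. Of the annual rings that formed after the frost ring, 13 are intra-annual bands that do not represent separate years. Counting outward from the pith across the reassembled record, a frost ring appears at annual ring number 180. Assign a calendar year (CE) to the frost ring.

1720 CE

Total annual rings = 136 + 149 + 68 = 353.
Between annual ring 180 and the bark edge there are 353 − 180 = 173 annual rings.
Removing the 13 false annual rings leaves 173 − 13 = 160 true annual rings beyond the frost ring.
1880 − 160 = 1720 CE.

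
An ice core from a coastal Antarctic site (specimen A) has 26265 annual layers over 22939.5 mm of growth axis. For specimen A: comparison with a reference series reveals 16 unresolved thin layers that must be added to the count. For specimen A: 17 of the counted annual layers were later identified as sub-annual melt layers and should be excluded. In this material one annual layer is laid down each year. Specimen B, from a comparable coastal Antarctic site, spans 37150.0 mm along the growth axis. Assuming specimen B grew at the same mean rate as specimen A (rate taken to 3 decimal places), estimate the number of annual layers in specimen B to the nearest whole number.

42554 annual layers

Specimen A: correcting the raw count gives 26265 − 17 + 16 = 26264 true annual layers.
A: Extension rate ≈ 22939.5 / 26264 = 0.873 mm/year.
Specimen B: 37150.0 mm / 0.873 mm per year = 42554.41 years ≈ 42554 annual layers.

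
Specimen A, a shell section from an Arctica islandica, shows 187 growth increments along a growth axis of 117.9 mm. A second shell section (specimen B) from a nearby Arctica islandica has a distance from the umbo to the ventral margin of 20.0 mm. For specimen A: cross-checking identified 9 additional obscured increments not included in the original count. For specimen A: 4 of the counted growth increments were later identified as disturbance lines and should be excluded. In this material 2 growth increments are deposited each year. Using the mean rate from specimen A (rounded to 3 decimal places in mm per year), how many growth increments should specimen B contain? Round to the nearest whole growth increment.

33 growth increments

Specimen A: correcting the raw count gives 187 − 4 + 9 = 192 true growth increments.
Specimen A: with 2 growth increments per year, 192 / 2 = 96 years.
A: Extension rate ≈ 117.9 / 96 = 1.228 mm per year.
B spans 20.0 / 1.228 = 16.29 years; at 2 growth increments per year that is 16.29 × 2 ≈ 33 growth increments.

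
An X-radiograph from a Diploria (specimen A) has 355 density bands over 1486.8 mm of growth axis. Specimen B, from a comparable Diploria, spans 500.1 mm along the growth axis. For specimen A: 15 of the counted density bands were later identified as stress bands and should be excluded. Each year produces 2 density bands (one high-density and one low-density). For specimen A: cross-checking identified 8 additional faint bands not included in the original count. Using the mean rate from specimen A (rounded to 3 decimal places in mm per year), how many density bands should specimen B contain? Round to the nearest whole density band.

Specimen A: after corrections the count is 355 − 15 + 8 = 348 density bands.
Specimen A: dividing by 2 density bands per year: 348 / 2 = 174 years.
A: Mean rate = 1486.8 mm / 174 years ≈ 8.545 mm per year.
Specimen B: 500.1 mm / 8.545 mm per year = 58.53 years; at 2 density bands per year that is 58.53 × 2 ≈ 117 density bands.

117 density bands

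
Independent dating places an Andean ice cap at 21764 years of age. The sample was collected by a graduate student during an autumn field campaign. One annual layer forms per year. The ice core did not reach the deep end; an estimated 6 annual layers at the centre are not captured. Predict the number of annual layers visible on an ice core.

21758 annual layers

Expected annual layers over 21764 years: 21764.
Subtracting the 6 annual layers not captured gives 21764 − 6 = 21758 annual layers in the record.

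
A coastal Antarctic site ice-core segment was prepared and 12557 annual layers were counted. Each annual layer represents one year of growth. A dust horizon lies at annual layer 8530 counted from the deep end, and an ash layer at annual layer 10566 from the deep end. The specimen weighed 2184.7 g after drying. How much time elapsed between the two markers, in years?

2036 years

10566 − 8530 = 2036 annual layers lie between the two events.
One annual layer per year makes the interval 2036 years.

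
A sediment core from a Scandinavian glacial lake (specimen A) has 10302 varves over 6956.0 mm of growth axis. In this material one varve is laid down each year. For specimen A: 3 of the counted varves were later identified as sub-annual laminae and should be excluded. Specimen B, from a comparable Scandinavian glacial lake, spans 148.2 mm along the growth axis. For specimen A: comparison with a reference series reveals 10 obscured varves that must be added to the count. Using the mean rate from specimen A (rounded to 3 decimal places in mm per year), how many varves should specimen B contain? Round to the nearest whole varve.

220 varves

Specimen A: after corrections the count is 10302 − 3 + 10 = 10309 varves.
A: Mean rate = 6956.0 mm / 10309 years ≈ 0.675 mm per year.
B spans 148.2 / 0.675 = 219.56 years ≈ 220 varves.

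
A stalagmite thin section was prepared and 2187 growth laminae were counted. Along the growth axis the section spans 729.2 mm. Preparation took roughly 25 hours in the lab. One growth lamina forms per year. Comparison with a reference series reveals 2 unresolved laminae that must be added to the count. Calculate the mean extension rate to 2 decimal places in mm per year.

0.33 mm per year

Correcting the raw count gives 2187 + 2 = 2189 true growth laminae.
Extension rate ≈ 729.2 / 2189 = 0.33 mm per year.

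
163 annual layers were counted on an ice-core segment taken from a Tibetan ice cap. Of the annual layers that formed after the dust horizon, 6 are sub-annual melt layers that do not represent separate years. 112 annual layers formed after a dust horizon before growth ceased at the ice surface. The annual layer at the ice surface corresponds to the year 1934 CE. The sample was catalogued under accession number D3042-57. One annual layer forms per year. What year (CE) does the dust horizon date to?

1828 CE

112 annual layers post-date the dust horizon.
Excluding 6 false annual layers: 112 − 6 = 106.
Counting back 106 years from 1934 CE places the dust horizon in 1934 − 106 = 1828 CE.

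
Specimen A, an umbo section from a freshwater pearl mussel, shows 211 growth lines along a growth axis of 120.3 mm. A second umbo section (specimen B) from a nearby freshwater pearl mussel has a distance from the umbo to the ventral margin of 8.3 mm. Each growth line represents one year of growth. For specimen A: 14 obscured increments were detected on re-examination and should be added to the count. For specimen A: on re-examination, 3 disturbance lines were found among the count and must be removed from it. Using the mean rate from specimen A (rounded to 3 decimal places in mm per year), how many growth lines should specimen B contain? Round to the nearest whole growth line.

15 growth lines

Specimen A: true growth line count = 211 − 3 + 14 = 222.
A: 120.3 mm over 222 years gives 120.3 / 222 ≈ 0.542 mm/yr.
Specimen B: 8.3 mm / 0.542 mm per year = 15.31 years ≈ 15 growth lines.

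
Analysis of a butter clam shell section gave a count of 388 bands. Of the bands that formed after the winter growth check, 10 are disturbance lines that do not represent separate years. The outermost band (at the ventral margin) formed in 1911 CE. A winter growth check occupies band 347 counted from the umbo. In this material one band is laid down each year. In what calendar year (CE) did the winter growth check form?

1880 CE

Between band 347 and the ventral margin there are 388 − 347 = 41 bands.
Removing the 10 false bands leaves 41 − 10 = 31 true bands beyond the winter growth check.
Counting back 31 years from 1911 CE places the winter growth check in 1911 − 31 = 1880 CE.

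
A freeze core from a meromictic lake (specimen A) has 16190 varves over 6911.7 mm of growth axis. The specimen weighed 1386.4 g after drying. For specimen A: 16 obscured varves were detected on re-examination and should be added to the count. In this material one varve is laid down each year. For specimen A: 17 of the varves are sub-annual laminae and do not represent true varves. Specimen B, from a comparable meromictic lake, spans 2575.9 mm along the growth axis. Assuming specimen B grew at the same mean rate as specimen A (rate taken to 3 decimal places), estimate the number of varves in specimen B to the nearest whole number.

6033 varves

Specimen A: true varve count = 16190 − 17 + 16 = 16189.
A: 6911.7 mm over 16189 years gives 6911.7 / 16189 ≈ 0.427 mm per year.
Specimen B: 2575.9 mm / 0.427 mm per year = 6032.55 years ≈ 6033 varves.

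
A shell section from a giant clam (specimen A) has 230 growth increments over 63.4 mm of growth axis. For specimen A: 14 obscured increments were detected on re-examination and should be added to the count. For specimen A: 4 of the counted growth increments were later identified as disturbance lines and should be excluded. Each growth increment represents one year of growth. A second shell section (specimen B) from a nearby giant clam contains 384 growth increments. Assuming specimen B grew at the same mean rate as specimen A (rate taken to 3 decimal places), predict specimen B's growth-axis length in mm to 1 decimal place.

101.4 mm

Specimen A: correcting the raw count gives 230 − 4 + 14 = 240 true growth increments.
A: Extension rate ≈ 63.4 / 240 = 0.264 mm/year.
For B, 0.264 mm/year × 384 years = 101.4 mm.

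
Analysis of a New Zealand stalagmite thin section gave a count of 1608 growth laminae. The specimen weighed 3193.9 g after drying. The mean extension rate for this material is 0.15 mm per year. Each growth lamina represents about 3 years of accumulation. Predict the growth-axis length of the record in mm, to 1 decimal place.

723.6 mm

Multiplying by 3 years per growth lamina: 1608 × 3 = 4824 years.
4824 years at 0.15 mm/year gives 0.15 × 4824 = 723.6 mm.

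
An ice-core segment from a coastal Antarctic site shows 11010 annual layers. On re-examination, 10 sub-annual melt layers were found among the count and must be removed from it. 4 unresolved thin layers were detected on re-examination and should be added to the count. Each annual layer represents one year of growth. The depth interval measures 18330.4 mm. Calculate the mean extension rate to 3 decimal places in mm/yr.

After corrections the count is 11010 − 10 + 4 = 11004 annual layers.
Extension rate ≈ 18330.4 / 11004 = 1.666 mm/yr.

1.666 mm/yr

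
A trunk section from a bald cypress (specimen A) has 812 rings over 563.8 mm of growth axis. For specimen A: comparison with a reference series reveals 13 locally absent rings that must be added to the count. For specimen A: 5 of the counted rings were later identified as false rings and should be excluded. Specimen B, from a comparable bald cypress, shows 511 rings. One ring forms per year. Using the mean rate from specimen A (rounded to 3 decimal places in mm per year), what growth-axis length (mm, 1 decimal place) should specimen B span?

Specimen A: adjusted count: 812 − 5 + 13 = 820 rings.
A: Extension rate ≈ 563.8 / 820 = 0.688 mm per year.
Length of B = 0.688 × 511 = 351.6 mm.

351.6 mm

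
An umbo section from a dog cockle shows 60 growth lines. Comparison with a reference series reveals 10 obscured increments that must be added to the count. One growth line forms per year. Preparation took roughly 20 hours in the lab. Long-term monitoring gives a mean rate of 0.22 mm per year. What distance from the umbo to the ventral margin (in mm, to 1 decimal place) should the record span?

15.4 mm

Correcting the raw count gives 60 + 10 = 70 true growth lines.
70 years at 0.22 mm/year gives 0.22 × 70 = 15.4 mm.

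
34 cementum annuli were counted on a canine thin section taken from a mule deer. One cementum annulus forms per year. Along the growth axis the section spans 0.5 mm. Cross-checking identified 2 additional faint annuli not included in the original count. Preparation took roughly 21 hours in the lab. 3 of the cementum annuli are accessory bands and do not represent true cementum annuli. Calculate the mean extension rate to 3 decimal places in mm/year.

True cementum annulus count = 34 − 3 + 2 = 33.
Mean rate = 0.5 mm / 33 years ≈ 0.015 mm/year.

0.015 mm/year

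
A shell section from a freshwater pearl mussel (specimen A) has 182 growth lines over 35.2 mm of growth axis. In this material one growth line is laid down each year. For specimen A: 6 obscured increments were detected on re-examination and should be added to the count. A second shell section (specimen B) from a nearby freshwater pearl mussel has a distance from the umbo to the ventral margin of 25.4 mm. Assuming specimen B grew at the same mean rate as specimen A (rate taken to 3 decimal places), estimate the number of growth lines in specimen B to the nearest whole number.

136 growth lines

Specimen A: adjusted count: 182 + 6 = 188 growth lines.
A: Extension rate ≈ 35.2 / 188 = 0.187 mm/yr.
For B, 25.4 / 0.187 = 135.83 years ≈ 136 growth lines.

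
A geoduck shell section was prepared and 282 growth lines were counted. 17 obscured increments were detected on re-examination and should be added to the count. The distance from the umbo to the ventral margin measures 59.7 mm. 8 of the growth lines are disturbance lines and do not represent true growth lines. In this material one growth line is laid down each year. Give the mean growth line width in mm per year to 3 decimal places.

0.205 mm per year

Adjusted count: 282 − 8 + 17 = 291 growth lines.
Mean rate = 59.7 mm / 291 years ≈ 0.205 mm per year.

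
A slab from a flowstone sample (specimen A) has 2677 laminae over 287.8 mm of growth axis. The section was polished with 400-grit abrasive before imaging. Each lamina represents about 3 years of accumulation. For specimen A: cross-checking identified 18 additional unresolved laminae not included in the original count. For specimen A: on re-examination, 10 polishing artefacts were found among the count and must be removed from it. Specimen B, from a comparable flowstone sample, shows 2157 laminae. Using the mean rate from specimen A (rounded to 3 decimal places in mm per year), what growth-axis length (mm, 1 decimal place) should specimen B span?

Specimen A: correcting the raw count gives 2677 − 10 + 18 = 2685 true laminae.
Specimen A: multiplying by 3 years per lamina: 2685 × 3 = 8055 years.
A: 287.8 mm over 8055 years gives 287.8 / 8055 ≈ 0.036 mm/yr.
Specimen B: at 3 years per lamina, 2157 × 3 = 6471 years. B's length ≈ 0.036 × 6471 = 233.0 mm.

233.0 mm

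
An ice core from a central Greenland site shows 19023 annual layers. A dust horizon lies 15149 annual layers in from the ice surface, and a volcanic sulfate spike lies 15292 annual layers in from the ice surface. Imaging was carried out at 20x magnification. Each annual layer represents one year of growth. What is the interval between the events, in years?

143 years

Separation: 15292 − 15149 = 143 annual layers.
That is 143 years at one annual layer per year.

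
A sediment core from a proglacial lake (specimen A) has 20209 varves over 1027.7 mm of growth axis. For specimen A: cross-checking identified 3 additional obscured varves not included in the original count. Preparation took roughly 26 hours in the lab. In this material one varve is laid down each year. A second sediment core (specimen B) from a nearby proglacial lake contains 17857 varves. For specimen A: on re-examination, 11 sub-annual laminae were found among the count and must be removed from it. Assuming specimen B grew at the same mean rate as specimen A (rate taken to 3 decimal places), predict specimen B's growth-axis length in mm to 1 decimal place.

910.7 mm

Specimen A: after corrections the count is 20209 − 11 + 3 = 20201 varves.
A: 1027.7 mm over 20201 years gives 1027.7 / 20201 ≈ 0.051 mm per year.
B's length ≈ 0.051 × 17857 = 910.7 mm.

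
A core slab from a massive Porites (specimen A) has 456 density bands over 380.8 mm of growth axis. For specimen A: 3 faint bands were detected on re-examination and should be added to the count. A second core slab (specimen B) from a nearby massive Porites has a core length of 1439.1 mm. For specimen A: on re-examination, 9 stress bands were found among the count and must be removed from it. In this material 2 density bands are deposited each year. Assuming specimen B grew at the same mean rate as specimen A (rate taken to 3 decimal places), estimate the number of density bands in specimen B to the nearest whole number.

Specimen A: true density band count = 456 − 9 + 3 = 450.
Specimen A: 450 density bands at 2 per year is 450 / 2 = 225 years.
A: 380.8 mm over 225 years gives 380.8 / 225 ≈ 1.692 mm per year.
B spans 1439.1 / 1.692 = 850.53 years; at 2 density bands per year that is 850.53 × 2 ≈ 1701 density bands.

1701 density bands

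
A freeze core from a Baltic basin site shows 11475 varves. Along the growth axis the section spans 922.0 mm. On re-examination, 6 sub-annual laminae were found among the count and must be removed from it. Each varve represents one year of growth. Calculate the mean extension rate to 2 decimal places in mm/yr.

0.08 mm/yr

Adjusted count: 11475 − 6 = 11469 varves.
922.0 mm over 11469 years gives 922.0 / 11469 ≈ 0.08 mm/yr.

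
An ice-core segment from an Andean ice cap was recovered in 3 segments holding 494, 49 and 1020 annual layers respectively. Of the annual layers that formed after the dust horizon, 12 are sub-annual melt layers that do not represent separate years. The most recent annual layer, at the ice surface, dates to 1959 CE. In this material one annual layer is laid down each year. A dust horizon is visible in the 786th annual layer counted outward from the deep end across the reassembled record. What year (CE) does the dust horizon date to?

Total annual layers = 494 + 49 + 1020 = 1563.
1563 − 786 = 777 annual layers lie beyond the dust horizon toward the ice surface.
Excluding 12 false annual layers: 777 − 12 = 765.
The annual layer at the ice surface is 1959 CE, so the dust horizon dates to 1959 − 765 = 1194 CE.

1194 CE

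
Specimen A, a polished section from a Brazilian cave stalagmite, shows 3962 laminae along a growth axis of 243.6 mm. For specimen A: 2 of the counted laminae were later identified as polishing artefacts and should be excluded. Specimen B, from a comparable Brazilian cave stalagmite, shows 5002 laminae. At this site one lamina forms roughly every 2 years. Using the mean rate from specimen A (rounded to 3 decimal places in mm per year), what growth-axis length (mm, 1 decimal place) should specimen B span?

Specimen A: adjusted count: 3962 − 2 = 3960 laminae.
Specimen A: 3960 laminae at 2 years each span 3960 × 2 = 7920 years.
A: 243.6 mm over 7920 years gives 243.6 / 7920 ≈ 0.031 mm/yr.
Specimen B: at 2 years per lamina, 5002 × 2 = 10004 years. For B, 0.031 mm/year × 10004 years = 310.1 mm.

310.1 mm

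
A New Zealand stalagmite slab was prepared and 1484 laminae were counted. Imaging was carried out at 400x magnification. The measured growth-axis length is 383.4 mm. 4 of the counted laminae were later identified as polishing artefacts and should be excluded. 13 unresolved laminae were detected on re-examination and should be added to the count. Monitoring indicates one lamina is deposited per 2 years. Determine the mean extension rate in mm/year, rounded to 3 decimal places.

0.128 mm/year

True lamina count = 1484 − 4 + 13 = 1493.
Multiplying by 2 years per lamina: 1493 × 2 = 2986 years.
383.4 mm over 2986 years gives 383.4 / 2986 ≈ 0.128 mm/year.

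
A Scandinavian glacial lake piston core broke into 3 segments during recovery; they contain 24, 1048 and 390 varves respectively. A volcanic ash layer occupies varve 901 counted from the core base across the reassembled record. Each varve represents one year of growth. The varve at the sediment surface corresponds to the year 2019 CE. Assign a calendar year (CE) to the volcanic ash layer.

1458 CE

Total varves = 24 + 1048 + 390 = 1462.
Between varve 901 and the sediment surface there are 1462 − 901 = 561 varves.
Counting back 561 years from 2019 CE places the volcanic ash layer in 2019 − 561 = 1458 CE.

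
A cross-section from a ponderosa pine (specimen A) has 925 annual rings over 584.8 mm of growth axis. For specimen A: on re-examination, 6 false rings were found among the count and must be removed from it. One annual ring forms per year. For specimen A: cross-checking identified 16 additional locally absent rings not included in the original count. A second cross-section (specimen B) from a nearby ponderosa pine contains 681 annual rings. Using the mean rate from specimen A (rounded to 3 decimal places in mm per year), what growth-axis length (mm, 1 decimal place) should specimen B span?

Specimen A: adjusted count: 925 − 6 + 16 = 935 annual rings.
A: 584.8 mm over 935 years gives 584.8 / 935 ≈ 0.625 mm/yr.
Length of B = 0.625 × 681 = 425.6 mm.

425.6 mm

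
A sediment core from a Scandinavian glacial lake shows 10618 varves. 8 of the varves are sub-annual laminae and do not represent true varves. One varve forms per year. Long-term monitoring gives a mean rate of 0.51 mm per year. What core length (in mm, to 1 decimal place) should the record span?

5411.1 mm

Correcting the raw count gives 10618 − 8 = 10610 true varves.
Predicted length = 0.51 mm/year × 10610 years = 5411.1 mm.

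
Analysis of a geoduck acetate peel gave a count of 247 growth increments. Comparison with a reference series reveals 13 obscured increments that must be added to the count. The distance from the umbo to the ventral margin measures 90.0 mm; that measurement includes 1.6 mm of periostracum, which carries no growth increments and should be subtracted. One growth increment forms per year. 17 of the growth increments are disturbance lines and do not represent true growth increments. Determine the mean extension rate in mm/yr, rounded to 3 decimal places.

0.364 mm/yr

Adjusted count: 247 − 17 + 13 = 243 growth increments.
The growth record spans 90.0 − 1.6 = 88.4 mm.
Extension rate ≈ 88.4 / 243 = 0.364 mm/yr.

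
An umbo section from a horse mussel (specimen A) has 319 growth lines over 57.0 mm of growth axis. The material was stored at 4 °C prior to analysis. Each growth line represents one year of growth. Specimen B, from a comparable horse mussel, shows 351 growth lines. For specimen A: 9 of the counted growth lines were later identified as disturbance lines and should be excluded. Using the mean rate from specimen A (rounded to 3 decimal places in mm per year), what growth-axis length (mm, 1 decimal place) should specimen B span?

64.6 mm

Specimen A: adjusted count: 319 − 9 = 310 growth lines.
A: Mean rate = 57.0 mm / 310 years ≈ 0.184 mm/year.
For B, 0.184 mm/year × 351 years = 64.6 mm.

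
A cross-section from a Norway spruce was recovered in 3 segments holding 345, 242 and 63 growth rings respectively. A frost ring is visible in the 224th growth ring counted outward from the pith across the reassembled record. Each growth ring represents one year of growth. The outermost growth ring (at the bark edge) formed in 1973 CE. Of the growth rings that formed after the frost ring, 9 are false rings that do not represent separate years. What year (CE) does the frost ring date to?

Total growth rings = 345 + 242 + 63 = 650.
The frost ring sits at growth ring 224 from the pith, so 650 − 224 = 426 growth rings formed after it.
Removing the 9 false growth rings leaves 426 − 9 = 417 true growth rings beyond the frost ring.
The growth ring at the bark edge is 1973 CE, so the frost ring dates to 1973 − 417 = 1556 CE.

1556 CE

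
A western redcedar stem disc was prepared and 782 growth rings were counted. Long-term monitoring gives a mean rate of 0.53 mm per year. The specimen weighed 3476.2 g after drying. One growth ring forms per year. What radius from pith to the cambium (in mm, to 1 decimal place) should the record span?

782 years of growth are recorded.
Predicted length = 0.53 mm/year × 782 years = 414.5 mm.

414.5 mm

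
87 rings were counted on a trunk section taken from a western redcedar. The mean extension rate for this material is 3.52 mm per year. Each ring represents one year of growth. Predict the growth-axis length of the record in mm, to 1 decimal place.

87 years of growth are recorded.
Predicted length = 3.52 mm/year × 87 years = 306.2 mm.

306.2 mm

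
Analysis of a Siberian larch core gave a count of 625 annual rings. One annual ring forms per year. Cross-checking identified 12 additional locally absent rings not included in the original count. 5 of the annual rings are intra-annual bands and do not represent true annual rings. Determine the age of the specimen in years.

632 years

Adjusted count: 625 − 5 + 12 = 632 annual rings.
With a one-to-one annual ring periodicity this is 632 years.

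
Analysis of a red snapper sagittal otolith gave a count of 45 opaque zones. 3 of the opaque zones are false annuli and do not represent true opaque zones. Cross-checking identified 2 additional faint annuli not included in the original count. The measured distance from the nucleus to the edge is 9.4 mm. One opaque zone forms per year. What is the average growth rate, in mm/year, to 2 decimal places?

Correcting the raw count gives 45 − 3 + 2 = 44 true opaque zones.
9.4 mm over 44 years gives 9.4 / 44 ≈ 0.21 mm/year.

0.21 mm/year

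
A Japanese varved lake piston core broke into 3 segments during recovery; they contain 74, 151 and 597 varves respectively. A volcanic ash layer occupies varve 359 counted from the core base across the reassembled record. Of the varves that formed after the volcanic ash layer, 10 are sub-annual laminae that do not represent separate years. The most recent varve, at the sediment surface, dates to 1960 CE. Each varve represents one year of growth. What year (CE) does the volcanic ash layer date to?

1507 CE

Total varves = 74 + 151 + 597 = 822.
Between varve 359 and the sediment surface there are 822 − 359 = 463 varves.
463 − 10 false = 453 true varves after the volcanic ash layer.
Counting back 453 years from 1960 CE places the volcanic ash layer in 1960 − 453 = 1507 CE.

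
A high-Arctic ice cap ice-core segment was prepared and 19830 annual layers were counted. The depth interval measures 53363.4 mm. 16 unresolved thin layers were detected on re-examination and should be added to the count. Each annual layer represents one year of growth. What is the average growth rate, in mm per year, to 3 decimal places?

True annual layer count = 19830 + 16 = 19846.
53363.4 mm over 19846 years gives 53363.4 / 19846 ≈ 2.689 mm per year.

2.689 mm per year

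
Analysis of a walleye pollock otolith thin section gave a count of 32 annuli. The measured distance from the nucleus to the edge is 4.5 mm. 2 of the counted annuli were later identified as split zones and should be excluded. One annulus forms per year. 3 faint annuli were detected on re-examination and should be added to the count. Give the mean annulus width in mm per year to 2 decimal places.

True annulus count = 32 − 2 + 3 = 33.
Mean rate = 4.5 mm / 33 years ≈ 0.14 mm per year.

0.14 mm per year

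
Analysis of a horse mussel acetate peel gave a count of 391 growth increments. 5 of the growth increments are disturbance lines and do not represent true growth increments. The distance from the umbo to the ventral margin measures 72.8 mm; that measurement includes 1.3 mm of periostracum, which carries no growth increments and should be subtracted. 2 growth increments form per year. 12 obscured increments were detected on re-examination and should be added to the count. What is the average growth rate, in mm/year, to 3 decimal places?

Correcting the raw count gives 391 − 5 + 12 = 398 true growth increments.
With 2 growth increments per year, 398 / 2 = 199 years.
The growth record spans 72.8 − 1.3 = 71.5 mm.
71.5 mm over 199 years gives 71.5 / 199 ≈ 0.359 mm/year.

0.359 mm/year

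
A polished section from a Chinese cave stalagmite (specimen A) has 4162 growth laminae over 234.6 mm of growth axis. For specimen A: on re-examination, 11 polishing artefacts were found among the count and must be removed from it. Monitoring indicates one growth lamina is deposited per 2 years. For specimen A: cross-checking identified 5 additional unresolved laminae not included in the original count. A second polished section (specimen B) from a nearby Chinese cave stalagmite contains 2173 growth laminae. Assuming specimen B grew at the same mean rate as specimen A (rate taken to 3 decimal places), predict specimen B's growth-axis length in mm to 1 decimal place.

121.7 mm

Specimen A: after corrections the count is 4162 − 11 + 5 = 4156 growth laminae.
Specimen A: multiplying by 2 years per growth lamina: 4156 × 2 = 8312 years.
A: Mean rate = 234.6 mm / 8312 years ≈ 0.028 mm/yr.
Specimen B: at 2 years per growth lamina, 2173 × 2 = 4346 years. B's length ≈ 0.028 × 4346 = 121.7 mm.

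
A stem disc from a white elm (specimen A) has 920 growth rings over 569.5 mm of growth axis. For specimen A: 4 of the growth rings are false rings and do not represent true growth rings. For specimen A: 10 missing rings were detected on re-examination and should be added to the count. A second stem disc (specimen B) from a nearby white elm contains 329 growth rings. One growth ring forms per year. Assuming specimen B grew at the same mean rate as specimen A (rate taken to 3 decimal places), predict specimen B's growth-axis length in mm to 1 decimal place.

202.3 mm

Specimen A: after corrections the count is 920 − 4 + 10 = 926 growth rings.
A: Extension rate ≈ 569.5 / 926 = 0.615 mm/year.
For B, 0.615 mm/year × 329 years = 202.3 mm.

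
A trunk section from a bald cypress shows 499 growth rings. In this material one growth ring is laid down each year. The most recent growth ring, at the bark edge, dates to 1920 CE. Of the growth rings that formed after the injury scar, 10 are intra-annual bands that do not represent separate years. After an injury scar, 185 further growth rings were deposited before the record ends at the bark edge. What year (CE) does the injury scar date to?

185 growth rings post-date the injury scar.
185 − 10 false = 175 true growth rings after the injury scar.
Counting back 175 years from 1920 CE places the injury scar in 1920 − 175 = 1745 CE.

1745 CE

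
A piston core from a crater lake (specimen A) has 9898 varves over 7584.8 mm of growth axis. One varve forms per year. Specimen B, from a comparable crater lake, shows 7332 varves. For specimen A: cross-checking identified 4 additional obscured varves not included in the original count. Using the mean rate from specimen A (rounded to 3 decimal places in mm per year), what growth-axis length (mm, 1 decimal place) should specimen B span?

5616.3 mm

Specimen A: adjusted count: 9898 + 4 = 9902 varves.
A: 7584.8 mm over 9902 years gives 7584.8 / 9902 ≈ 0.766 mm per year.
Length of B = 0.766 × 7332 = 5616.3 mm.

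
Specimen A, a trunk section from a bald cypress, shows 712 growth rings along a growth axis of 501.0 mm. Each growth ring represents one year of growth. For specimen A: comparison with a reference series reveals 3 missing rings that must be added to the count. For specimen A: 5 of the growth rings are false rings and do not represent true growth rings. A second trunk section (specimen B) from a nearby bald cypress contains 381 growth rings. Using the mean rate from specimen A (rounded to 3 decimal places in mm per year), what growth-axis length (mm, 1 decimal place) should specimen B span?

269.0 mm

Specimen A: correcting the raw count gives 712 − 5 + 3 = 710 true growth rings.
A: Extension rate ≈ 501.0 / 710 = 0.706 mm/yr.
B's length ≈ 0.706 × 381 = 269.0 mm.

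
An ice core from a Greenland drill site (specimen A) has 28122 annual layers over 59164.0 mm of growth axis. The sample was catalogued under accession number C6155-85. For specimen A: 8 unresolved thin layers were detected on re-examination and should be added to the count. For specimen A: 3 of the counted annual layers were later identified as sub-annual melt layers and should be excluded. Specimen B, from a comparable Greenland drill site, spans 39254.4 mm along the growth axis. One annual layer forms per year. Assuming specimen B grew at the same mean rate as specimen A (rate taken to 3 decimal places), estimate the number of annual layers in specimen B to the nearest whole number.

18666 annual layers

Specimen A: true annual layer count = 28122 − 3 + 8 = 28127.
A: Extension rate ≈ 59164.0 / 28127 = 2.103 mm/year.
Specimen B: 39254.4 mm / 2.103 mm per year = 18665.91 years ≈ 18666 annual layers.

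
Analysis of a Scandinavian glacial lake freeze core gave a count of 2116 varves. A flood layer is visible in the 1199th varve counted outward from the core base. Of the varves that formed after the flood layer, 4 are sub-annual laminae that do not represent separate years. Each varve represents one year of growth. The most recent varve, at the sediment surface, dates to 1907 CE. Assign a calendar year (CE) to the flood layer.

Between varve 1199 and the sediment surface there are 2116 − 1199 = 917 varves.
917 − 4 false = 913 true varves after the flood layer.
Counting back 913 years from 1907 CE places the flood layer in 1907 − 913 = 994 CE.

994 CE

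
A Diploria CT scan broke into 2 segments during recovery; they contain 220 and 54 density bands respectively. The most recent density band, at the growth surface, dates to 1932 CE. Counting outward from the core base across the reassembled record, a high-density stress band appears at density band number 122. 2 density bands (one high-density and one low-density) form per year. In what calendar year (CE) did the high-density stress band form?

Total density bands = 220 + 54 = 274.
Between density band 122 and the growth surface there are 274 − 122 = 152 density bands.
Dividing by 2 density bands per year: 152 / 2 = 76 years.
The density band at the growth surface is 1932 CE, so the high-density stress band dates to 1932 − 76 = 1856 CE.

1856 CE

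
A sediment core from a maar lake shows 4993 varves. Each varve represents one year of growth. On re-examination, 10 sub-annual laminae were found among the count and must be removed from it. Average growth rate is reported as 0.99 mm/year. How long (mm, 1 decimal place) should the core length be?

4933.2 mm

After corrections the count is 4993 − 10 = 4983 varves.
4983 years at 0.99 mm/year gives 0.99 × 4983 = 4933.2 mm.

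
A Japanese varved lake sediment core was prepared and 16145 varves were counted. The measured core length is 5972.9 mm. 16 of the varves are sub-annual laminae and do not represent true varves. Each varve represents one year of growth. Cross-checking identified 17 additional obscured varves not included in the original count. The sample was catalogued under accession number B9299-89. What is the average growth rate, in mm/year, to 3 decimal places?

0.370 mm/year

Correcting the raw count gives 16145 − 16 + 17 = 16146 true varves.
5972.9 mm over 16146 years gives 5972.9 / 16146 ≈ 0.370 mm/year.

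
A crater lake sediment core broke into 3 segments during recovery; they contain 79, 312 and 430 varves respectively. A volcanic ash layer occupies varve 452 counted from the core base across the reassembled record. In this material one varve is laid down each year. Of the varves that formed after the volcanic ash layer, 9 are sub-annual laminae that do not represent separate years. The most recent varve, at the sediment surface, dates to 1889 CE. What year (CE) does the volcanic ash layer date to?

Total varves = 79 + 312 + 430 = 821.
The volcanic ash layer sits at varve 452 from the core base, so 821 − 452 = 369 varves formed after it.
Excluding 9 false varves: 369 − 9 = 360.
1889 − 360 = 1529 CE.

1529 CE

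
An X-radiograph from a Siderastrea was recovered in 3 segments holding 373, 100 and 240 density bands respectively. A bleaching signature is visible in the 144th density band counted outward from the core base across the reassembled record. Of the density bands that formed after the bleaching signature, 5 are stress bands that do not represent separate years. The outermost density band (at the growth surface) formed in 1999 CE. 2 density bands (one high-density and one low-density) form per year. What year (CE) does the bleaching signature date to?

Total density bands = 373 + 100 + 240 = 713.
Between density band 144 and the growth surface there are 713 − 144 = 569 density bands.
569 − 5 false = 564 true density bands after the bleaching signature.
With 2 density bands per year, 564 / 2 = 282 years.
The density band at the growth surface is 1999 CE, so the bleaching signature dates to 1999 − 282 = 1717 CE.

1717 CE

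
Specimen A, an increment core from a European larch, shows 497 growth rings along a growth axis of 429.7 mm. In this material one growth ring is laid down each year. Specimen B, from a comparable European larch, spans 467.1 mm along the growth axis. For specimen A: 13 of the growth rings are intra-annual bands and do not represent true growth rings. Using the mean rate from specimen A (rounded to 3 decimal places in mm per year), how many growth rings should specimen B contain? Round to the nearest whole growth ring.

Specimen A: adjusted count: 497 − 13 = 484 growth rings.
A: 429.7 mm over 484 years gives 429.7 / 484 ≈ 0.888 mm/year.
B spans 467.1 / 0.888 = 526.01 years ≈ 526 growth rings.

526 growth rings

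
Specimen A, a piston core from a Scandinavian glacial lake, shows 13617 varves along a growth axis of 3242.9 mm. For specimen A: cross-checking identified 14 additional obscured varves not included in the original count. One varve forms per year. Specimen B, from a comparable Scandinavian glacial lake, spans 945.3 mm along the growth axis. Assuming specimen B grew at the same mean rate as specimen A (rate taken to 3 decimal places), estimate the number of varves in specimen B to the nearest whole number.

Specimen A: correcting the raw count gives 13617 + 14 = 13631 true varves.
A: Extension rate ≈ 3242.9 / 13631 = 0.238 mm/year.
For B, 945.3 / 0.238 = 3971.85 years ≈ 3972 varves.

3972 varves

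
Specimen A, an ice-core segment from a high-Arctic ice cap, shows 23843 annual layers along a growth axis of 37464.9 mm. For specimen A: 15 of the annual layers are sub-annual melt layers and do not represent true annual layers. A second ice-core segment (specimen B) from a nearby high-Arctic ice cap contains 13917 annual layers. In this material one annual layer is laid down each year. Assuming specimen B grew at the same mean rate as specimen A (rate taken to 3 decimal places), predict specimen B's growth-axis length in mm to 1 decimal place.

21877.5 mm

Specimen A: correcting the raw count gives 23843 − 15 = 23828 true annual layers.
A: Extension rate ≈ 37464.9 / 23828 = 1.572 mm per year.
B's length ≈ 1.572 × 13917 = 21877.5 mm.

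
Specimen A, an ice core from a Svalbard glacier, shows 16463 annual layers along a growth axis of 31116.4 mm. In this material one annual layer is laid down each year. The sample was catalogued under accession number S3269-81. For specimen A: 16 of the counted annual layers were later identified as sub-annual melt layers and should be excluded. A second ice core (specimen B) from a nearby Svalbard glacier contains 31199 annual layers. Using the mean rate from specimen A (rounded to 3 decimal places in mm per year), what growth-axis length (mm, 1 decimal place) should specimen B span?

59028.5 mm

Specimen A: adjusted count: 16463 − 16 = 16447 annual layers.
A: Extension rate ≈ 31116.4 / 16447 = 1.892 mm per year.
B's length ≈ 1.892 × 31199 = 59028.5 mm.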